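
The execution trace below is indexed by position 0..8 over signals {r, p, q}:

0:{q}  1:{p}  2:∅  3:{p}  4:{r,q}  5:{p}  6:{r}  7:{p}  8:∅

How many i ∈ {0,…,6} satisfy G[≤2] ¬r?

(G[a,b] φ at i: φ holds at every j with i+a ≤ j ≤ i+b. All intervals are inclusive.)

2

Evaluate at each i in [0,6]:
  i=0: ✓ (all of [0,2])
  i=1: ✓ (all of [1,3])
  i=2: ✗ (fails at j=4)
  i=3: ✗ (fails at j=4)
  i=4: ✗ (fails at j=4)
  i=5: ✗ (fails at j=6)
  i=6: ✗ (fails at j=6)
Positions where it holds: {0, 1} → 2.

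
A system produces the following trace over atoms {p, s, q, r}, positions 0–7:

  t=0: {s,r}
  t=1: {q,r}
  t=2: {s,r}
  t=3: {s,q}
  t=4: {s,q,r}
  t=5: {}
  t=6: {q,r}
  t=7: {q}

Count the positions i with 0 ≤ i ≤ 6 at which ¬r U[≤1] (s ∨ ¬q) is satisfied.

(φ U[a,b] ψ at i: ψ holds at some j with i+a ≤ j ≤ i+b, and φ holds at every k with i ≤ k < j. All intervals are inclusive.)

5

Evaluate at each i in [0,6]:
  i=0: ✓ (rhs at j=0)
  i=1: ✗ (lhs fails at k=1 before rhs at j=2)
  i=2: ✓ (rhs at j=2)
  i=3: ✓ (rhs at j=3)
  i=4: ✓ (rhs at j=4)
  i=5: ✓ (rhs at j=5)
  i=6: ✗ (no rhs in [6,7])
Positions where it holds: {0, 2, 3, 4, 5} → 5.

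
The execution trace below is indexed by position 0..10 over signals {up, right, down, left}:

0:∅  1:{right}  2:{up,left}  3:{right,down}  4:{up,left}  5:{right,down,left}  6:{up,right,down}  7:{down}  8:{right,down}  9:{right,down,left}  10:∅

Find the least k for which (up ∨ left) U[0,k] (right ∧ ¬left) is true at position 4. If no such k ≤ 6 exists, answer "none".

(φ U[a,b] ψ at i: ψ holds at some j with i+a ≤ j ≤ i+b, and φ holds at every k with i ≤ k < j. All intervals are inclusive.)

Need earliest j ≥ 4 with (right ∧ ¬left), and (up ∨ left) at every k in [4,j-1].
  j=4: rhs fails.
  j=5: rhs fails.
  j=6: rhs holds; lhs holds on [4,5]. k = 2.

2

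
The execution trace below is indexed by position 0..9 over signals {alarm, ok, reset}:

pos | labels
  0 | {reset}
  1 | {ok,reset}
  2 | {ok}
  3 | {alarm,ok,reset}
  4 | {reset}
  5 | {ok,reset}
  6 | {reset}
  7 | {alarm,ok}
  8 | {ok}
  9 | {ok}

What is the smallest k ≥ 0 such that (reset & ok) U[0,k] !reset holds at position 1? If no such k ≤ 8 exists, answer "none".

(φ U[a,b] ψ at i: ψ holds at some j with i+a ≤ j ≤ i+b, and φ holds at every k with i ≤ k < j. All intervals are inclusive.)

Need earliest j ≥ 1 with !reset, and (reset & ok) at every k in [1,j-1].
  j=1: rhs fails.
  j=2: rhs holds; lhs holds on [1,1]. k = 1.

1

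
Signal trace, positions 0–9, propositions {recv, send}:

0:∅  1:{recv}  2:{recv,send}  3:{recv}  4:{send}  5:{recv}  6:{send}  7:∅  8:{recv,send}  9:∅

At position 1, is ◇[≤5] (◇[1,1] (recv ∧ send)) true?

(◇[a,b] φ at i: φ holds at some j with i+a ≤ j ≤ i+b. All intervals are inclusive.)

Check ◇[1,1] (recv ∧ send) at each j in [1,6]:
  j=1: holds (witness at 2)
  j=2: fails (none in [3,3])
  j=3: fails (none in [4,4])
  j=4: fails (none in [5,5])
  j=5: fails (none in [6,6])
  j=6: fails (none in [7,7])
Found at j=1 → formula holds.

Yes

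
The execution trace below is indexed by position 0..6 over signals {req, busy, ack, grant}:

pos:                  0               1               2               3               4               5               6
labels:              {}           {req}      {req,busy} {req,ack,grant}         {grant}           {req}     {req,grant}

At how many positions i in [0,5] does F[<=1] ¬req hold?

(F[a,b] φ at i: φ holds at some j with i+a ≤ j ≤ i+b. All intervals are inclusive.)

Evaluate at each i in [0,5]:
  i=0: ✓ (witness j=0)
  i=1: ✗ (none in [1,2])
  i=2: ✗ (none in [2,3])
  i=3: ✓ (witness j=4)
  i=4: ✓ (witness j=4)
  i=5: ✗ (none in [5,6])
Positions where it holds: {0, 3, 4} → 3.

3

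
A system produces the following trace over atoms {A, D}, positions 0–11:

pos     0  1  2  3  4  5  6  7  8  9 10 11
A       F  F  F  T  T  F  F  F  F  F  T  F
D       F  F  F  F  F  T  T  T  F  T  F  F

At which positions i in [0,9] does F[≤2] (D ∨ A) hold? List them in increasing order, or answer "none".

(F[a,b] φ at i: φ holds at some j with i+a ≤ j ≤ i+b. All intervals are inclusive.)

1, 2, 3, 4, 5, 6, 7, 8, 9

Evaluate at each i in [0,9]:
  i=0: ✗ (none in [0,2])
  i=1: ✓ (witness j=3)
  i=2: ✓ (witness j=3)
  i=3: ✓ (witness j=3)
  i=4: ✓ (witness j=4)
  i=5: ✓ (witness j=5)
  i=6: ✓ (witness j=6)
  i=7: ✓ (witness j=7)
  i=8: ✓ (witness j=9)
  i=9: ✓ (witness j=9)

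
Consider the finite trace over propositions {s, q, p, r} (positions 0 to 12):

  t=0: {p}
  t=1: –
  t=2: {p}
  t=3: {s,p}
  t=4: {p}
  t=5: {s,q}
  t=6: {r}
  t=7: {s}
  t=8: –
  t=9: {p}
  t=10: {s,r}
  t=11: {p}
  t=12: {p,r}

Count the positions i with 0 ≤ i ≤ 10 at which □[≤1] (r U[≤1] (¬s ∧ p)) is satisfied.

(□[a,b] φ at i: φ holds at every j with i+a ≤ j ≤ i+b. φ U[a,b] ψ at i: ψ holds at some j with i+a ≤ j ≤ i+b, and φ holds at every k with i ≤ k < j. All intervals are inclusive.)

2

Evaluate at each i in [0,10]:
  i=0: ✗ (fails at j=1)
  i=1: ✗ (fails at j=1)
  i=2: ✗ (fails at j=3)
  i=3: ✗ (fails at j=3)
  i=4: ✗ (fails at j=5)
  i=5: ✗ (fails at j=5)
  i=6: ✗ (fails at j=6)
  i=7: ✗ (fails at j=7)
  i=8: ✗ (fails at j=8)
  i=9: ✓ (all of [9,10])
  i=10: ✓ (all of [10,11])
Positions where it holds: {9, 10} → 2.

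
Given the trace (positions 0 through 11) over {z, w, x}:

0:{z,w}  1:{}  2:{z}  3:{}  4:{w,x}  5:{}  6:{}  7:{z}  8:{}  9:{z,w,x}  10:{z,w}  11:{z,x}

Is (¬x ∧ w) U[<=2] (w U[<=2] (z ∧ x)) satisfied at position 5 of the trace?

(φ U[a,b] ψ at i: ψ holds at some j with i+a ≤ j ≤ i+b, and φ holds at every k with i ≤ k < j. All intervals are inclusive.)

No

Need some j in [5,7] with (w U[<=2] (z ∧ x)), and (¬x ∧ w) at every k in [5,j-1].
  j=5: (w U[<=2] (z ∧ x)) — fails.
  j=6: (w U[<=2] (z ∧ x)) — fails.
  j=7: (w U[<=2] (z ∧ x)) — fails.
No j in the window works → until fails.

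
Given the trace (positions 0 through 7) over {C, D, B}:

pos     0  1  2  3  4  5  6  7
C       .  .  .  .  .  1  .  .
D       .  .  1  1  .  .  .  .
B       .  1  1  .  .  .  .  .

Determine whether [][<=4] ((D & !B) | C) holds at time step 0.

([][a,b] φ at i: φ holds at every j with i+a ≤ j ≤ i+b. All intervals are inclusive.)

Check ((D & !B) | C) at every j in [0,4]:
  j=0: false
  j=1: false
  j=2: false
  j=3: true
  j=4: false
Fails at j=0 → formula fails.

No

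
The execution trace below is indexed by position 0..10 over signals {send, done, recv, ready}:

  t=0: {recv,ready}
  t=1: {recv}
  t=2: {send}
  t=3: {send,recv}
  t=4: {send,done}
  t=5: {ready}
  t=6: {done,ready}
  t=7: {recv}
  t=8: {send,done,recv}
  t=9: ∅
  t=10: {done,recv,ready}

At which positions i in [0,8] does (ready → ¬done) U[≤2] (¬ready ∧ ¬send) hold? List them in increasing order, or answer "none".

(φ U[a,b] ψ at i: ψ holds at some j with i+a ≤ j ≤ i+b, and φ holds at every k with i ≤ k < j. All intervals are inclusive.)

0, 1, 7, 8

Evaluate at each i in [0,8]:
  i=0: ✓ (rhs at j=1; lhs holds on [0,0])
  i=1: ✓ (rhs at j=1)
  i=2: ✗ (no rhs in [2,4])
  i=3: ✗ (no rhs in [3,5])
  i=4: ✗ (no rhs in [4,6])
  i=5: ✗ (lhs fails at k=6 before rhs at j=7)
  i=6: ✗ (lhs fails at k=6 before rhs at j=7)
  i=7: ✓ (rhs at j=7)
  i=8: ✓ (rhs at j=9; lhs holds on [8,8])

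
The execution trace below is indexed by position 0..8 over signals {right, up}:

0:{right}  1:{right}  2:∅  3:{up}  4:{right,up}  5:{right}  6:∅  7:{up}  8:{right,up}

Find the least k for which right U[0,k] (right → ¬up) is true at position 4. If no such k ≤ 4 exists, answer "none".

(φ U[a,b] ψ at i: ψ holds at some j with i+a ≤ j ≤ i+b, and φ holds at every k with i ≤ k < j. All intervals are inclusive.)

1

Need earliest j ≥ 4 with (right → ¬up), and right at every k in [4,j-1].
  j=4: rhs fails.
  j=5: rhs holds; lhs holds on [4,4]. k = 1.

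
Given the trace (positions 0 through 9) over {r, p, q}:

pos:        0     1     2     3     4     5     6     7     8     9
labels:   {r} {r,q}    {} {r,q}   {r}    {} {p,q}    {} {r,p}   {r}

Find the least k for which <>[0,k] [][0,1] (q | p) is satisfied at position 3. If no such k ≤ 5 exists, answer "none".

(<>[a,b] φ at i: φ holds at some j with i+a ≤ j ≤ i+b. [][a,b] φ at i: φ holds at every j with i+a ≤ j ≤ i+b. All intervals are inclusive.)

none

Scan j = 3,4,… for [][0,1] (q | p):
  j=3: fails
  j=4: fails
  j=5: fails
  j=6: fails
  j=7: fails
  j=8: fails
No j in [3,8] satisfies it → none.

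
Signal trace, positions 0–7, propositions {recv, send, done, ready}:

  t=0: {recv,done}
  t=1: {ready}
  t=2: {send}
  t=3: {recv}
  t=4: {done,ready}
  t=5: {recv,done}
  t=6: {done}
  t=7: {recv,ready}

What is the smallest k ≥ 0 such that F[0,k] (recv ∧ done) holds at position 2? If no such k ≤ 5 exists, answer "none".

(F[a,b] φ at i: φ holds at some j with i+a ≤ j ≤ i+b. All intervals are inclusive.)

Scan j = 2,3,… for (recv ∧ done):
  j=2: fails
  j=3: fails
  j=4: fails
  j=5: holds
First hit at j=5, so smallest k = 5-2 = 3.

3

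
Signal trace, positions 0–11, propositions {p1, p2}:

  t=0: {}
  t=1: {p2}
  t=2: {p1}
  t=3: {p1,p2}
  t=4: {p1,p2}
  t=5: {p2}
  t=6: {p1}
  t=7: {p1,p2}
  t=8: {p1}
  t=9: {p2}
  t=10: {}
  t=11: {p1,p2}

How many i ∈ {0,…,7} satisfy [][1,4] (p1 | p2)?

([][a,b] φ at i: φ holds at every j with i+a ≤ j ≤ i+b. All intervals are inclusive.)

Evaluate at each i in [0,7]:
  i=0: ✓ (all of [1,4])
  i=1: ✓ (all of [2,5])
  i=2: ✓ (all of [3,6])
  i=3: ✓ (all of [4,7])
  i=4: ✓ (all of [5,8])
  i=5: ✓ (all of [6,9])
  i=6: ✗ (fails at j=10)
  i=7: ✗ (fails at j=10)
Positions where it holds: {0, 1, 2, 3, 4, 5} → 6.

6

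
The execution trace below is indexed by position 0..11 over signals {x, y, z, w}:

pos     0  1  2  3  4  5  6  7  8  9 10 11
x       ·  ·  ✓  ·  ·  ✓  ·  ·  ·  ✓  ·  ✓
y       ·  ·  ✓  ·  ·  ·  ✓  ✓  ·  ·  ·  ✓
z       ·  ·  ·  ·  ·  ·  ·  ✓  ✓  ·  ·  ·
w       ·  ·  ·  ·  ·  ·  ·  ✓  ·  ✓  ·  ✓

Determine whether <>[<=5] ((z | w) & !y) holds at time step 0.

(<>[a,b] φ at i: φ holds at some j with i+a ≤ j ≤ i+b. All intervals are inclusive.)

Check ((z | w) & !y) at each j in [0,5]:
  j=0: false
  j=1: false
  j=2: false
  j=3: false
  j=4: false
  j=5: false
No position in the window satisfies it → formula fails.

False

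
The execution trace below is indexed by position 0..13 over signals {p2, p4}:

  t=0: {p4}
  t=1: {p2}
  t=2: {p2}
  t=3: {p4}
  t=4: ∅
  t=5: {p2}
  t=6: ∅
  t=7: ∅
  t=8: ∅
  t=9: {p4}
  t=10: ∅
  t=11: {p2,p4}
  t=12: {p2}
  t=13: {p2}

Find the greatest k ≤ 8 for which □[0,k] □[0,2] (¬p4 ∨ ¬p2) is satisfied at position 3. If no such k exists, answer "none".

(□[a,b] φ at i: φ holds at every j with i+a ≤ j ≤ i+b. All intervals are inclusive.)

5

□[0,2] (¬p4 ∨ ¬p2) must hold from j=3 onward; find where it first fails.
  j=3: holds
  j=4: holds
  j=5: holds
  j=6: holds
  j=7: holds
  j=8: holds
  j=9: fails
Holds on [3,8], so largest k = 5.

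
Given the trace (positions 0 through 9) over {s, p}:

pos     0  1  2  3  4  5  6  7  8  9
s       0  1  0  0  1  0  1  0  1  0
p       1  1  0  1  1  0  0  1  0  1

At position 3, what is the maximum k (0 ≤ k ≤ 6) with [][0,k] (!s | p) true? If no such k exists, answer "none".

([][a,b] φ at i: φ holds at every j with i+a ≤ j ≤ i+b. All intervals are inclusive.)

(!s | p) must hold from j=3 onward; find where it first fails.
  j=3: holds
  j=4: holds
  j=5: holds
  j=6: fails
Holds on [3,5], so largest k = 2.

2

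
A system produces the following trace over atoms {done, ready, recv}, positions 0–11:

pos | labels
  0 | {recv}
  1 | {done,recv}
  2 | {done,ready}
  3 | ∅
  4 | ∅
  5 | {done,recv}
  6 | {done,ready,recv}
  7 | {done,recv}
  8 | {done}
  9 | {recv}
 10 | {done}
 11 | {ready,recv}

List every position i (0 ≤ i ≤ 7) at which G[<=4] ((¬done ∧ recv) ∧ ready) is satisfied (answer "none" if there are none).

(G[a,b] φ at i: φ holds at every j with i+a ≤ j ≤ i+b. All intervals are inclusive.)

Evaluate at each i in [0,7]:
  i=0: ✗ (fails at j=0)
  i=1: ✗ (fails at j=1)
  i=2: ✗ (fails at j=2)
  i=3: ✗ (fails at j=3)
  i=4: ✗ (fails at j=4)
  i=5: ✗ (fails at j=5)
  i=6: ✗ (fails at j=6)
  i=7: ✗ (fails at j=7)

none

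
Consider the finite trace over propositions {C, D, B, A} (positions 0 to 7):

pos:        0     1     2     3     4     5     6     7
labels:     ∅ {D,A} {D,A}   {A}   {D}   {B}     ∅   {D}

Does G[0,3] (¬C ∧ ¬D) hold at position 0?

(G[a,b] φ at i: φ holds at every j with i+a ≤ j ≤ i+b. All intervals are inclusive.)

Does not hold

Check (¬C ∧ ¬D) at every j in [0,3]:
  j=0: true
  j=1: false
  j=2: false
  j=3: true
Fails at j=1 → formula fails.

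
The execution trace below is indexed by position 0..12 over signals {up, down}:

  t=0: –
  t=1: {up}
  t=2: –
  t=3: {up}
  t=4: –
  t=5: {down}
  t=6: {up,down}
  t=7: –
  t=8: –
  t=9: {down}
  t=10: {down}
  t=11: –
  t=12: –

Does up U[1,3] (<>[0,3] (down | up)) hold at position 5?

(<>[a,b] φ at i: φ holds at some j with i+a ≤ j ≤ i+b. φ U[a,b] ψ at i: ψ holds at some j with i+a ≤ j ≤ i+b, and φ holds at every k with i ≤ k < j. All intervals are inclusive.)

Need some j in [6,8] with <>[0,3] (down | up), and up at every k in [5,j-1].
  j=6: <>[0,3] (down | up) holds, but up fails at k=5 → not this j.
  j=7: <>[0,3] (down | up) holds, but up fails at k=5 → not this j.
  j=8: <>[0,3] (down | up) holds, but up fails at k=5 → not this j.
No j in the window works → until fails.

No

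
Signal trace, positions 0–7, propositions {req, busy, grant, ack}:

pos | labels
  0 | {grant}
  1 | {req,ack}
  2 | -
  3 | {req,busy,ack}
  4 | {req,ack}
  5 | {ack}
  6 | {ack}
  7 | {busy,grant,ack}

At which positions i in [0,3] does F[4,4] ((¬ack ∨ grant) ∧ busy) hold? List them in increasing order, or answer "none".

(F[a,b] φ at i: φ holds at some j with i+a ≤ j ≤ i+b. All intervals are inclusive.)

3

Evaluate at each i in [0,3]:
  i=0: ✗ (none in [4,4])
  i=1: ✗ (none in [5,5])
  i=2: ✗ (none in [6,6])
  i=3: ✓ (witness j=7)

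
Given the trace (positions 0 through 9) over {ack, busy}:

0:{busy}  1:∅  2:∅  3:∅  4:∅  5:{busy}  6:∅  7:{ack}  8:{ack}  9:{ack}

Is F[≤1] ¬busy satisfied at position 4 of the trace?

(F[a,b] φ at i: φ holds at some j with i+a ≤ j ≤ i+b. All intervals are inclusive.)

Check ¬busy at each j in [4,5]:
  j=4: true
  j=5: false
Found at j=4 → formula holds.

True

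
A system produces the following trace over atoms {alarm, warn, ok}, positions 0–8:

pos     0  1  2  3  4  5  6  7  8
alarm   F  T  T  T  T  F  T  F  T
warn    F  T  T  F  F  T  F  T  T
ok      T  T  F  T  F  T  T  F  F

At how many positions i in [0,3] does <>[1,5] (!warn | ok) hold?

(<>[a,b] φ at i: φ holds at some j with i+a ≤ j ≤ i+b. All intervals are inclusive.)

Evaluate at each i in [0,3]:
  i=0: ✓ (witness j=1)
  i=1: ✓ (witness j=3)
  i=2: ✓ (witness j=3)
  i=3: ✓ (witness j=4)
Positions where it holds: {0, 1, 2, 3} → 4.

4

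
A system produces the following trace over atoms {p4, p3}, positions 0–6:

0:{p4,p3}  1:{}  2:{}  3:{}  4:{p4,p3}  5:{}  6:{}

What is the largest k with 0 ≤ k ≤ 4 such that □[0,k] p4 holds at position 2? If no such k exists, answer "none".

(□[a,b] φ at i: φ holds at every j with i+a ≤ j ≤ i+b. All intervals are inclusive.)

p4 must hold from j=2 onward; find where it first fails.
  j=2: fails → no k works.

none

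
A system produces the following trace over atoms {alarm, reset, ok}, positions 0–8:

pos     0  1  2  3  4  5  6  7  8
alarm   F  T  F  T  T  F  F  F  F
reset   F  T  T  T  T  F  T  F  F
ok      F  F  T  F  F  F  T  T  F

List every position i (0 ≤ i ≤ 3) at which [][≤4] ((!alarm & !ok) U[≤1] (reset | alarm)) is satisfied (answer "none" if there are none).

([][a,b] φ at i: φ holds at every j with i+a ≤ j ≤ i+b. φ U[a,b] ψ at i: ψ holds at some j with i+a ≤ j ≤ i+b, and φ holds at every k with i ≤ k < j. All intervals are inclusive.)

0, 1, 2

Evaluate at each i in [0,3]:
  i=0: ✓ (all of [0,4])
  i=1: ✓ (all of [1,5])
  i=2: ✓ (all of [2,6])
  i=3: ✗ (fails at j=7)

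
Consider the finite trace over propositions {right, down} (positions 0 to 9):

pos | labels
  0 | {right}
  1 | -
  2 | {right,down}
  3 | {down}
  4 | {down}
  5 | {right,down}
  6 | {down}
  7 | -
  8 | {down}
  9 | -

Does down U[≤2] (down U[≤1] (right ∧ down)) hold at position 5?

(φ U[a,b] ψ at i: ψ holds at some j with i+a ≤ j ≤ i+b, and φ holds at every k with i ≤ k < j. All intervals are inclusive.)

Need some j in [5,7] with (down U[≤1] (right ∧ down)), and down at every k in [5,j-1].
  j=5: (down U[≤1] (right ∧ down)) holds; no prefix to check → satisfied.

Yes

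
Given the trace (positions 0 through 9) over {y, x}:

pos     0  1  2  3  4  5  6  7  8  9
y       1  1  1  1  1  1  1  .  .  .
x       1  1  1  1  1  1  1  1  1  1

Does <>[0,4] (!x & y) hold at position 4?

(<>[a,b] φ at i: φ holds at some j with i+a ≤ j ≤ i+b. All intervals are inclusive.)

No

Check (!x & y) at each j in [4,8]:
  j=4: false
  j=5: false
  j=6: false
  j=7: false
  j=8: false
No position in the window satisfies it → formula fails.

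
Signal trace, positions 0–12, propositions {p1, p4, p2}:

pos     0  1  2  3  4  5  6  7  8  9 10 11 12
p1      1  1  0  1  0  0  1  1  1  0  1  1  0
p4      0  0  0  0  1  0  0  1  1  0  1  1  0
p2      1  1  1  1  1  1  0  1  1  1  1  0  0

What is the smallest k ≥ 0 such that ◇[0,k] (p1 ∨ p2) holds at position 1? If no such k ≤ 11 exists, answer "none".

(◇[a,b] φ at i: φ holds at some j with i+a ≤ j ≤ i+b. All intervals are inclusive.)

Scan j = 1,2,… for (p1 ∨ p2):
  j=1: holds
First hit at j=1, so smallest k = 1-1 = 0.

0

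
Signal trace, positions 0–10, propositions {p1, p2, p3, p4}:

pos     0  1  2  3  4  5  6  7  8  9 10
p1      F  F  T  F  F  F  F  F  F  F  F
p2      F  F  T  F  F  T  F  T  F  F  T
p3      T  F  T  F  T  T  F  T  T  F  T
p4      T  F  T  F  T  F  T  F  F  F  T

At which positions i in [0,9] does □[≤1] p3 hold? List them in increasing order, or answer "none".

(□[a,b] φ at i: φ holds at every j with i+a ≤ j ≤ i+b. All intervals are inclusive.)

Evaluate at each i in [0,9]:
  i=0: ✗ (fails at j=1)
  i=1: ✗ (fails at j=1)
  i=2: ✗ (fails at j=3)
  i=3: ✗ (fails at j=3)
  i=4: ✓ (all of [4,5])
  i=5: ✗ (fails at j=6)
  i=6: ✗ (fails at j=6)
  i=7: ✓ (all of [7,8])
  i=8: ✗ (fails at j=9)
  i=9: ✗ (fails at j=9)

4, 7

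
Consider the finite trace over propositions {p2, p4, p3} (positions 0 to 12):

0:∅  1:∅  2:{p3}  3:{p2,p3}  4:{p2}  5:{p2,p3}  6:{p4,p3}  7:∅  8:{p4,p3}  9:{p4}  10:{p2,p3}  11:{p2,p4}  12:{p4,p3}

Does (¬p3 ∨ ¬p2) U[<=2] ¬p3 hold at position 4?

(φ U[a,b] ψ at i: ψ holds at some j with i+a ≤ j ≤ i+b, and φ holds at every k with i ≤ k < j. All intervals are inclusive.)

Yes

Need some j in [4,6] with ¬p3, and (¬p3 ∨ ¬p2) at every k in [4,j-1].
  j=4: ¬p3 holds; no prefix to check → satisfied.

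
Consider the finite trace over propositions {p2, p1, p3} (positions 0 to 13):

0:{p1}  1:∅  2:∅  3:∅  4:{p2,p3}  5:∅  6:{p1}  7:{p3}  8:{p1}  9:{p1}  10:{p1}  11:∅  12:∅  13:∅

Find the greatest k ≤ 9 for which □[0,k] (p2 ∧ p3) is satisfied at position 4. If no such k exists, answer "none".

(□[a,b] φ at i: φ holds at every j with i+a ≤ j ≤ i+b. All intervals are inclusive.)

(p2 ∧ p3) must hold from j=4 onward; find where it first fails.
  j=4: holds
  j=5: fails
Holds on [4,4], so largest k = 0.

0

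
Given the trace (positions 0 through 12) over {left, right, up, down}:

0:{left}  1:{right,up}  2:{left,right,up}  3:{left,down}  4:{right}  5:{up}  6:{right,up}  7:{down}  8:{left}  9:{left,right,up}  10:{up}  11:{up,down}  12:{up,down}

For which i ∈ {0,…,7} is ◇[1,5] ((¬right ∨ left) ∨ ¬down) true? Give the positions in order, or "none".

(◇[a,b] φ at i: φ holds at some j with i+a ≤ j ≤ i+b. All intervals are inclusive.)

Evaluate at each i in [0,7]:
  i=0: ✓ (witness j=1)
  i=1: ✓ (witness j=2)
  i=2: ✓ (witness j=3)
  i=3: ✓ (witness j=4)
  i=4: ✓ (witness j=5)
  i=5: ✓ (witness j=6)
  i=6: ✓ (witness j=7)
  i=7: ✓ (witness j=8)

0, 1, 2, 3, 4, 5, 6, 7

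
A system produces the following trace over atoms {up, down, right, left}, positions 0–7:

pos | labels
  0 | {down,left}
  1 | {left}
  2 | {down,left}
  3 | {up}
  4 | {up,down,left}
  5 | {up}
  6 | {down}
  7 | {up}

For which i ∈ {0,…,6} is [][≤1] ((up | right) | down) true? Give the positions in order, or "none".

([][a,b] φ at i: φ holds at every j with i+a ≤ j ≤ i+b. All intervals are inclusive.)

Evaluate at each i in [0,6]:
  i=0: ✗ (fails at j=1)
  i=1: ✗ (fails at j=1)
  i=2: ✓ (all of [2,3])
  i=3: ✓ (all of [3,4])
  i=4: ✓ (all of [4,5])
  i=5: ✓ (all of [5,6])
  i=6: ✓ (all of [6,7])

2, 3, 4, 5, 6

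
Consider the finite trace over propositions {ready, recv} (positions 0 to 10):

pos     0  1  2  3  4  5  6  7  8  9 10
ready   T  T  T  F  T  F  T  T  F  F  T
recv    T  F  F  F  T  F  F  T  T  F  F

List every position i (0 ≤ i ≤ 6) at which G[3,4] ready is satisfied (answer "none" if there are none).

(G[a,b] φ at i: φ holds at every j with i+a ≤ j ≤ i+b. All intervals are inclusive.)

3

Evaluate at each i in [0,6]:
  i=0: ✗ (fails at j=3)
  i=1: ✗ (fails at j=5)
  i=2: ✗ (fails at j=5)
  i=3: ✓ (all of [6,7])
  i=4: ✗ (fails at j=8)
  i=5: ✗ (fails at j=8)
  i=6: ✗ (fails at j=9)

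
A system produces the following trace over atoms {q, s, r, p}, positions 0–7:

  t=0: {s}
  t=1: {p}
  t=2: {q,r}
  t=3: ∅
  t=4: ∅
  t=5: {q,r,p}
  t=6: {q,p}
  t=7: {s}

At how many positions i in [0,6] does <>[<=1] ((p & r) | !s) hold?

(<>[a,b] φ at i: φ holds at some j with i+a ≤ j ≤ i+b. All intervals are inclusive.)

7

Evaluate at each i in [0,6]:
  i=0: ✓ (witness j=1)
  i=1: ✓ (witness j=1)
  i=2: ✓ (witness j=2)
  i=3: ✓ (witness j=3)
  i=4: ✓ (witness j=4)
  i=5: ✓ (witness j=5)
  i=6: ✓ (witness j=6)
Positions where it holds: {0, 1, 2, 3, 4, 5, 6} → 7.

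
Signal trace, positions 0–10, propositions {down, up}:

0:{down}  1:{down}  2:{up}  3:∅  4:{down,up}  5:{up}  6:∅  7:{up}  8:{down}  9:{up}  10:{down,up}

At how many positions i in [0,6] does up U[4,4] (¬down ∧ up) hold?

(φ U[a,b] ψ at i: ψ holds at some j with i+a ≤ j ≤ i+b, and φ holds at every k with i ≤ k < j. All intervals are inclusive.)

Evaluate at each i in [0,6]:
  i=0: ✗ (no rhs in [4,4])
  i=1: ✗ (lhs fails at k=1 before rhs at j=5)
  i=2: ✗ (no rhs in [6,6])
  i=3: ✗ (lhs fails at k=3 before rhs at j=7)
  i=4: ✗ (no rhs in [8,8])
  i=5: ✗ (lhs fails at k=6 before rhs at j=9)
  i=6: ✗ (no rhs in [10,10])
Positions where it holds: {} → 0.

0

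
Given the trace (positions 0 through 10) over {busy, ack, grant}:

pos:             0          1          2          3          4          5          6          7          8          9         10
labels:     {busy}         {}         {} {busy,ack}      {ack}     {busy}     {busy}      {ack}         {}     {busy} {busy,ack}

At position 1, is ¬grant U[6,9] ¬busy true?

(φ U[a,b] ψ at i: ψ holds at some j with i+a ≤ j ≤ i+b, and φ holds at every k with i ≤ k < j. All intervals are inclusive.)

Yes

Need some j in [7,10] with ¬busy, and ¬grant at every k in [1,j-1].
  j=7: ¬busy holds; ¬grant holds at every k in [1,6] → satisfied.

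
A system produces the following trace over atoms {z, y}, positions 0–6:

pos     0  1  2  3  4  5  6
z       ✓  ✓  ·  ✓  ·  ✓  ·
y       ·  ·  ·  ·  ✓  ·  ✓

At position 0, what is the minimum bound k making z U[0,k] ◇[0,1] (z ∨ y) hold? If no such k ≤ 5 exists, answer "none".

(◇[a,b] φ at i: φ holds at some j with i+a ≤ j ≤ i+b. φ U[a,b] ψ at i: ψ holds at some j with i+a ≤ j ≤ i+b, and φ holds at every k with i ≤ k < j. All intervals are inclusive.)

Need earliest j ≥ 0 with ◇[0,1] (z ∨ y), and z at every k in [0,j-1].
  j=0: rhs holds (empty prefix). k = 0.

0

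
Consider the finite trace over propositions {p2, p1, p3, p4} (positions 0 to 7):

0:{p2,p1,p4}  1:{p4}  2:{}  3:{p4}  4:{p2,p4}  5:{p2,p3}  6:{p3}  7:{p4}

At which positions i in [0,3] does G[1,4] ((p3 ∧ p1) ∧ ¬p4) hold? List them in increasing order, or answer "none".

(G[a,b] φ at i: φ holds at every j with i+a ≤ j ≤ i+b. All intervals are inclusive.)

none

Evaluate at each i in [0,3]:
  i=0: ✗ (fails at j=1)
  i=1: ✗ (fails at j=2)
  i=2: ✗ (fails at j=3)
  i=3: ✗ (fails at j=4)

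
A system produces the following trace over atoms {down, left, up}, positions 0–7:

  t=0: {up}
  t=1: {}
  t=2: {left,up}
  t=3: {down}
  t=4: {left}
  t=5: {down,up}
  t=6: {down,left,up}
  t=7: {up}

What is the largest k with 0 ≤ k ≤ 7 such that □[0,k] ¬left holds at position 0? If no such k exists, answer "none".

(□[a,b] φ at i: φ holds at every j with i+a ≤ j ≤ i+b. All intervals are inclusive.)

¬left must hold from j=0 onward; find where it first fails.
  j=0: holds
  j=1: holds
  j=2: fails
Holds on [0,1], so largest k = 1.

1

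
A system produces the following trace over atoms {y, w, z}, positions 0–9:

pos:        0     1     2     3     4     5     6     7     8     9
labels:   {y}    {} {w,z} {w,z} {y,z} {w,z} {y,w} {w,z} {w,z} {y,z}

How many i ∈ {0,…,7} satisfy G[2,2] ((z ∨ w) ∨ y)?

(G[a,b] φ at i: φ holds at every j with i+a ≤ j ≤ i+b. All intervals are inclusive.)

Evaluate at each i in [0,7]:
  i=0: ✓ (all of [2,2])
  i=1: ✓ (all of [3,3])
  i=2: ✓ (all of [4,4])
  i=3: ✓ (all of [5,5])
  i=4: ✓ (all of [6,6])
  i=5: ✓ (all of [7,7])
  i=6: ✓ (all of [8,8])
  i=7: ✓ (all of [9,9])
Positions where it holds: {0, 1, 2, 3, 4, 5, 6, 7} → 8.

8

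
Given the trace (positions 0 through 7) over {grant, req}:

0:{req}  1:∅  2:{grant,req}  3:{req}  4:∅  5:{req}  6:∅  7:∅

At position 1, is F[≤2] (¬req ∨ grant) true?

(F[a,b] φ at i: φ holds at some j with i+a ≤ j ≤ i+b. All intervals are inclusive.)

Check (¬req ∨ grant) at each j in [1,3]:
  j=1: true
  j=2: true
  j=3: false
Found at j=1 → formula holds.

Yes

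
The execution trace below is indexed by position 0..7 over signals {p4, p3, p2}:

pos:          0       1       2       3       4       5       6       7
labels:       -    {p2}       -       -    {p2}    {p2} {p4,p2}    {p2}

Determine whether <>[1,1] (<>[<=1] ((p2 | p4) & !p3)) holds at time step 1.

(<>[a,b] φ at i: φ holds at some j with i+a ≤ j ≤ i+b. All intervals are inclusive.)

Check <>[<=1] ((p2 | p4) & !p3) at each j in [2,2]:
  j=2: fails (none in [2,3])
No position in the window satisfies it → formula fails.

Does not hold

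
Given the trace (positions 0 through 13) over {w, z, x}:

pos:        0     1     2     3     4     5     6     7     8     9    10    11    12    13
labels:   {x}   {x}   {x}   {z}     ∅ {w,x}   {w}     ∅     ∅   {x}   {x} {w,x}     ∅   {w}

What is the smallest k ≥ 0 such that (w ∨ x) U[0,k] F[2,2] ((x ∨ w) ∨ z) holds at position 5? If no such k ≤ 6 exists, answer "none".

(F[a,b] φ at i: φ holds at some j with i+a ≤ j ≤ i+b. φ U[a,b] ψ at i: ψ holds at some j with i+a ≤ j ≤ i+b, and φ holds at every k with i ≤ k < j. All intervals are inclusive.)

Need earliest j ≥ 5 with F[2,2] ((x ∨ w) ∨ z), and (w ∨ x) at every k in [5,j-1].
  j=5: rhs fails.
  j=6: rhs fails.
  j=7: rhs holds; lhs holds on [5,6]. k = 2.

2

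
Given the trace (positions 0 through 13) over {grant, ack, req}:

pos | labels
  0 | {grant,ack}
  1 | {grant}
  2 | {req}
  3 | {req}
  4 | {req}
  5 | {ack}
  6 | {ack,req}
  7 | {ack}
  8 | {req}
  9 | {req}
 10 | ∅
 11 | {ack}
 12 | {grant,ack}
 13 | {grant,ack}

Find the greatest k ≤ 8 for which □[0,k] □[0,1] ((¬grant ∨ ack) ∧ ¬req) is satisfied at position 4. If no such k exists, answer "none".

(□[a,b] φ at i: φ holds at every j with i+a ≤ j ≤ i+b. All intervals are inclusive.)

□[0,1] ((¬grant ∨ ack) ∧ ¬req) must hold from j=4 onward; find where it first fails.
  j=4: fails → no k works.

none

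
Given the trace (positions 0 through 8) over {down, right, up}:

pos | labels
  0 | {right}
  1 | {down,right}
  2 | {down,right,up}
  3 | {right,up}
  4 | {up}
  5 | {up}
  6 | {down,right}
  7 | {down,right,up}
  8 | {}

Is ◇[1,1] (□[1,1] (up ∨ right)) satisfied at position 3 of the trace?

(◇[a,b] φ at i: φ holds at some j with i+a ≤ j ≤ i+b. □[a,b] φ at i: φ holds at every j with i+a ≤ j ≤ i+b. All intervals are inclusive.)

True

Check □[1,1] (up ∨ right) at each j in [4,4]:
  j=4: holds on [5,5]
Found at j=4 → formula holds.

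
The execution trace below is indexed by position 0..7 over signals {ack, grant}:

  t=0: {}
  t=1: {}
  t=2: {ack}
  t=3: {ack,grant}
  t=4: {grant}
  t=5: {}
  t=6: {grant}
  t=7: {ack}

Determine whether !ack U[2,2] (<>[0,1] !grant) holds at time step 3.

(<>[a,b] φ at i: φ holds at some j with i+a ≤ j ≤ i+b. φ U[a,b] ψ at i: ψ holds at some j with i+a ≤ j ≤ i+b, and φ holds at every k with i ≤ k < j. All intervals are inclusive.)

Does not hold

Need some j in [5,5] with <>[0,1] !grant, and !ack at every k in [3,j-1].
  j=5: <>[0,1] !grant holds, but !ack fails at k=3 → not this j.
No j in the window works → until fails.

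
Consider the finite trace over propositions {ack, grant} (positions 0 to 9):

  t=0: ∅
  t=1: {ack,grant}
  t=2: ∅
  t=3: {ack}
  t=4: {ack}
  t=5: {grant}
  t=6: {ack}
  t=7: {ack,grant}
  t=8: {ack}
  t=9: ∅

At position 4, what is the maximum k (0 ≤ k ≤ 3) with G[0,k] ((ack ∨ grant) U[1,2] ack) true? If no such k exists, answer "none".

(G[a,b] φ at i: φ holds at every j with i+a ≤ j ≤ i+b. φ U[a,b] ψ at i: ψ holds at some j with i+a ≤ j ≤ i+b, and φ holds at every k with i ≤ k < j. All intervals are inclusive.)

((ack ∨ grant) U[1,2] ack) must hold from j=4 onward; find where it first fails.
  j=4: holds
  j=5: holds
  j=6: holds
  j=7: holds
Holds through j=7; largest k = 3.

3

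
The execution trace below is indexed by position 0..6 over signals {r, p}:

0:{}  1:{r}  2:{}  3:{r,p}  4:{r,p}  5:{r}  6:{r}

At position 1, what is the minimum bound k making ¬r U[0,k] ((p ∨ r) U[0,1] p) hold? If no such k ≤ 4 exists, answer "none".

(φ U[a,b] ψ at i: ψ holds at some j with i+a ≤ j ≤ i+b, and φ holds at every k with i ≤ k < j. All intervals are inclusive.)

Need earliest j ≥ 1 with ((p ∨ r) U[0,1] p), and ¬r at every k in [1,j-1].
  j=1: rhs fails.
  j=2: rhs fails.
  j=3: rhs holds but lhs fails at k=1.
  j=4: rhs holds but lhs fails at k=1.
  j=5: rhs fails.
No witness within the range → none.

none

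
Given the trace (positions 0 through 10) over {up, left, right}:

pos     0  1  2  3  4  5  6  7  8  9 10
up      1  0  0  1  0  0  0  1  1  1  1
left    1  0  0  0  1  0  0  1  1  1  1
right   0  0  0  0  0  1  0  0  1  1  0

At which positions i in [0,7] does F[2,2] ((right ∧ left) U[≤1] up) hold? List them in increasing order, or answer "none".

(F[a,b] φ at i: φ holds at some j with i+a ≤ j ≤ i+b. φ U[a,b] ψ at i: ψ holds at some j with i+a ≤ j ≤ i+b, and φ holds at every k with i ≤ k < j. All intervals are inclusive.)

1, 5, 6, 7

Evaluate at each i in [0,7]:
  i=0: ✗ (none in [2,2])
  i=1: ✓ (witness j=3)
  i=2: ✗ (none in [4,4])
  i=3: ✗ (none in [5,5])
  i=4: ✗ (none in [6,6])
  i=5: ✓ (witness j=7)
  i=6: ✓ (witness j=8)
  i=7: ✓ (witness j=9)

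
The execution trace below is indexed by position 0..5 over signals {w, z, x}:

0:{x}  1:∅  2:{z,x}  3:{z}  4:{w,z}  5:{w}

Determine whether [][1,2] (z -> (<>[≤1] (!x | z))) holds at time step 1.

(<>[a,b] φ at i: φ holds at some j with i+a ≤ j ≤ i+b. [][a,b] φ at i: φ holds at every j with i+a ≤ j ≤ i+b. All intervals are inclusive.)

Check (z -> (<>[≤1] (!x | z))) at every j in [2,3]:
  j=2: antecedent true; consequent holds (witness at 2) → ✓
  j=3: antecedent true; consequent holds (witness at 3) → ✓
All positions satisfy it → formula holds.

Holds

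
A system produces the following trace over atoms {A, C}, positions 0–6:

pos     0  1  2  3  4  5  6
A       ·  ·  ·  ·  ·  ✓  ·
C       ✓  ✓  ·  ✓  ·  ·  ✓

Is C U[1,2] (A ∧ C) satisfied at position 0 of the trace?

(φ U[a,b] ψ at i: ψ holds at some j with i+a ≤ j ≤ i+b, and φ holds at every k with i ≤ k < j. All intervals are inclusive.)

Does not hold

Need some j in [1,2] with (A ∧ C), and C at every k in [0,j-1].
  j=1: (A ∧ C) false.
  j=2: (A ∧ C) false.
No j in the window works → until fails.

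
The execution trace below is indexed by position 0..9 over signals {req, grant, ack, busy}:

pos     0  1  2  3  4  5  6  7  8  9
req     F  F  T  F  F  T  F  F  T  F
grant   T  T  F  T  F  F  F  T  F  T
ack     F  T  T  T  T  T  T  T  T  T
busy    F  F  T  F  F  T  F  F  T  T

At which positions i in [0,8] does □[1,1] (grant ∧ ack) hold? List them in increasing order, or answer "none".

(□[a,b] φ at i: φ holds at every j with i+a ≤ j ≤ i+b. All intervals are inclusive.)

0, 2, 6, 8

Evaluate at each i in [0,8]:
  i=0: ✓ (all of [1,1])
  i=1: ✗ (fails at j=2)
  i=2: ✓ (all of [3,3])
  i=3: ✗ (fails at j=4)
  i=4: ✗ (fails at j=5)
  i=5: ✗ (fails at j=6)
  i=6: ✓ (all of [7,7])
  i=7: ✗ (fails at j=8)
  i=8: ✓ (all of [9,9])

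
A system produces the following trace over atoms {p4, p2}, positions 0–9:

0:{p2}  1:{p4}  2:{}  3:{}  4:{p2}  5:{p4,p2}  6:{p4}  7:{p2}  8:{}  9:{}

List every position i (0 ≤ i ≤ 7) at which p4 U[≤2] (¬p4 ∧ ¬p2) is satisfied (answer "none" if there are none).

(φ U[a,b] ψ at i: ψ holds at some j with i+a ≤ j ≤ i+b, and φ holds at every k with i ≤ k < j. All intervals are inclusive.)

Evaluate at each i in [0,7]:
  i=0: ✗ (lhs fails at k=0 before rhs at j=2)
  i=1: ✓ (rhs at j=2; lhs holds on [1,1])
  i=2: ✓ (rhs at j=2)
  i=3: ✓ (rhs at j=3)
  i=4: ✗ (no rhs in [4,6])
  i=5: ✗ (no rhs in [5,7])
  i=6: ✗ (lhs fails at k=7 before rhs at j=8)
  i=7: ✗ (lhs fails at k=7 before rhs at j=8)

1, 2, 3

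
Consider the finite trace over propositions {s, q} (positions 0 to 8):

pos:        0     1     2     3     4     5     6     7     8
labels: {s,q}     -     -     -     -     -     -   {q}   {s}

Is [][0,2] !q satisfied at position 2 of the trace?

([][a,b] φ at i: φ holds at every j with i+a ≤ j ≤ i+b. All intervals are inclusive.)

Yes

Check !q at every j in [2,4]:
  j=2: true
  j=3: true
  j=4: true
All positions satisfy it → formula holds.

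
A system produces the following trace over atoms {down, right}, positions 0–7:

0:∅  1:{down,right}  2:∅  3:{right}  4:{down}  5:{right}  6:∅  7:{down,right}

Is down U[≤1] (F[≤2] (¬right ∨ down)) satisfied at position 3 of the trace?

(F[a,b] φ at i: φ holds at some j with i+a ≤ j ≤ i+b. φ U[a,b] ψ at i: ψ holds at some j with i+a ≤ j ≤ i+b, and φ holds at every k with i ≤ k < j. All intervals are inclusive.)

Need some j in [3,4] with F[≤2] (¬right ∨ down), and down at every k in [3,j-1].
  j=3: F[≤2] (¬right ∨ down) holds; no prefix to check → satisfied.

Yes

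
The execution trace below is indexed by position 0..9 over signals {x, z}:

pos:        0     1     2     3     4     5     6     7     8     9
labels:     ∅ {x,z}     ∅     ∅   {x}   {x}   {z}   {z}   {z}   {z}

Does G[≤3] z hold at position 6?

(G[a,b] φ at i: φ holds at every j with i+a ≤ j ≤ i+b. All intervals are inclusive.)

Check z at every j in [6,9]:
  j=6: true
  j=7: true
  j=8: true
  j=9: true
All positions satisfy it → formula holds.

True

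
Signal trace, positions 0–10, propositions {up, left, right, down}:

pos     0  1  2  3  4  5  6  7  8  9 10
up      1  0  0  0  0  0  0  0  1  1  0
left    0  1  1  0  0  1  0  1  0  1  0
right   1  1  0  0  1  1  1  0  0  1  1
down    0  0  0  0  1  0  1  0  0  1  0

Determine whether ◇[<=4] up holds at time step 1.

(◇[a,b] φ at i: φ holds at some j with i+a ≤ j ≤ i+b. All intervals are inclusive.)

Check up at each j in [1,5]:
  j=1: false
  j=2: false
  j=3: false
  j=4: false
  j=5: false
No position in the window satisfies it → formula fails.

No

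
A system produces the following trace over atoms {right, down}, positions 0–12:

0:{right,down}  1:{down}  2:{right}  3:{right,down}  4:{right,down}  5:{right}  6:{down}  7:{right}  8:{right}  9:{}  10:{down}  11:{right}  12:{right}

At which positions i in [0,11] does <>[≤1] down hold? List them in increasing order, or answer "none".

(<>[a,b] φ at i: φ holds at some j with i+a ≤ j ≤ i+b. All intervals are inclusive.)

0, 1, 2, 3, 4, 5, 6, 9, 10

Evaluate at each i in [0,11]:
  i=0: ✓ (witness j=0)
  i=1: ✓ (witness j=1)
  i=2: ✓ (witness j=3)
  i=3: ✓ (witness j=3)
  i=4: ✓ (witness j=4)
  i=5: ✓ (witness j=6)
  i=6: ✓ (witness j=6)
  i=7: ✗ (none in [7,8])
  i=8: ✗ (none in [8,9])
  i=9: ✓ (witness j=10)
  i=10: ✓ (witness j=10)
  i=11: ✗ (none in [11,12])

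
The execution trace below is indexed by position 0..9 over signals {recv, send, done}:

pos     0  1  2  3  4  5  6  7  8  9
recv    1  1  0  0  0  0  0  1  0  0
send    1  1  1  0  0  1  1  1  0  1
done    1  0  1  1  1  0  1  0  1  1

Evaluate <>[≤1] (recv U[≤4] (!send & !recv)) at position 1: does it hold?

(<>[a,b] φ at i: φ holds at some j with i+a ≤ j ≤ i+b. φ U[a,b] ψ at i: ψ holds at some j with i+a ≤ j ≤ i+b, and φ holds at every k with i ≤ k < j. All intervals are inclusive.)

False

Check (recv U[≤4] (!send & !recv)) at each j in [1,2]:
  j=1: fails
  j=2: fails
No position in the window satisfies it → formula fails.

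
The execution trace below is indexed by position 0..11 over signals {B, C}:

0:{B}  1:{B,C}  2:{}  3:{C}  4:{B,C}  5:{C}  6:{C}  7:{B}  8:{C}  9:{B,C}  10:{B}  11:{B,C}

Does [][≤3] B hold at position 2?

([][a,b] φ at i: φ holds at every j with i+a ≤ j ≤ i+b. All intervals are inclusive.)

Check B at every j in [2,5]:
  j=2: false
  j=3: false
  j=4: true
  j=5: false
Fails at j=2 → formula fails.

False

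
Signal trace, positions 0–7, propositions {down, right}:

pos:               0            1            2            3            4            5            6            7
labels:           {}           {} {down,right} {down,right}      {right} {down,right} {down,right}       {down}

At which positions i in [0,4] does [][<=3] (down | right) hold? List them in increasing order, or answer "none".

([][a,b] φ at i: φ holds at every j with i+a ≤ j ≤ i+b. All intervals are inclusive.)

2, 3, 4

Evaluate at each i in [0,4]:
  i=0: ✗ (fails at j=0)
  i=1: ✗ (fails at j=1)
  i=2: ✓ (all of [2,5])
  i=3: ✓ (all of [3,6])
  i=4: ✓ (all of [4,7])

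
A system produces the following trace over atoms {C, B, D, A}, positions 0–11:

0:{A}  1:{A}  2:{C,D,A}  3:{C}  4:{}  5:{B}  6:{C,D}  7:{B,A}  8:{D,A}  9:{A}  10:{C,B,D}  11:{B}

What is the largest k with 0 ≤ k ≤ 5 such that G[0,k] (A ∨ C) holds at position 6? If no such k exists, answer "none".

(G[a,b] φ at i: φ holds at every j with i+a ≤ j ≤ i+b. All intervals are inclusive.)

4

(A ∨ C) must hold from j=6 onward; find where it first fails.
  j=6: holds
  j=7: holds
  j=8: holds
  j=9: holds
  j=10: holds
  j=11: fails
Holds on [6,10], so largest k = 4.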